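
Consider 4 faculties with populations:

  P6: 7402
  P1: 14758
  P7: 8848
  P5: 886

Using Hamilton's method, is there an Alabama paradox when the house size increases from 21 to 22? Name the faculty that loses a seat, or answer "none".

At 21 seats: P6 5, P1 10, P7 6, P5 0.
At 22 seats: P6 5, P1 10, P7 6, P5 1.
No faculty's allocation decreased.

none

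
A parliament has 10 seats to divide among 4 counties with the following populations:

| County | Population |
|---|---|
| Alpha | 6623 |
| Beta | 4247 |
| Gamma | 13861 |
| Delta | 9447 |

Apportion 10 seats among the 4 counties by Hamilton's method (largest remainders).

The standard divisor is 34178/10 ≈ 3417.8.
Standard quotas: Alpha 1.9378, Beta 1.2426, Gamma 4.0555, Delta 2.7641.
Lower quotas: Alpha 1, Beta 1, Gamma 4, Delta 2 (sum 8, leaving 2 seats).
Remainders in descending order: Alpha 0.9378, Delta 0.7641, Beta 0.2426, Gamma 0.0555.
The surplus seats go to Alpha, Delta.

Alpha 2, Beta 1, Gamma 4, Delta 3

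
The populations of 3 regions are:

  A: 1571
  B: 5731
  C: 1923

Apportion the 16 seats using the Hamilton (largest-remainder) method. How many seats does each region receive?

A=3; B=10; C=3

Standard divisor: 9225 ÷ 16 ≈ 576.562.
Standard quotas: A 2.7248, B 9.9399, C 3.3353.
Lower quotas: A 2, B 9, C 3 (sum 14, leaving 2 seats).
Remainders in descending order: B 0.9399, A 0.7248, C 0.3353.
Largest remainders: B, A receive the extra seats.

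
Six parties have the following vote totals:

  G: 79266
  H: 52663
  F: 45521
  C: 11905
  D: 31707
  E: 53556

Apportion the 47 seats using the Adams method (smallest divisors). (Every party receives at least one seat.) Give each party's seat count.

G: 13; H: 9; F: 8; C: 2; D: 6; E: 9

Standard divisor 274618/47 ≈ 5842.936; standard quotas: G 13.566, H 9.013, F 7.791, C 2.038, D 5.427, E 9.166.
Rounding up gives 14, 10, 8, 3, 6, 10 = 51 seats, so the divisor must be adjusted.
With modified divisor 6200: modified quotas G 12.785, H 8.494, F 7.342, C 1.920, D 5.114, E 8.638.
Rounding up: G 13, H 9, F 8, C 2, D 6, E 9 (total 47).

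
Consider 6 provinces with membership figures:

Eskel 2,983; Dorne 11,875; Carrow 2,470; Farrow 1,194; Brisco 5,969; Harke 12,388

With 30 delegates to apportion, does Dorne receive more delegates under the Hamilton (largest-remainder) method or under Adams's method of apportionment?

Hamilton: Eskel 2, Dorne 10, Carrow 2, Farrow 1, Brisco 5, Harke 10.
Adams: Eskel 3, Dorne 9, Carrow 2, Farrow 1, Brisco 5, Harke 10.
Dorne gets 10 under Hamilton and 9 under Adams.

Hamilton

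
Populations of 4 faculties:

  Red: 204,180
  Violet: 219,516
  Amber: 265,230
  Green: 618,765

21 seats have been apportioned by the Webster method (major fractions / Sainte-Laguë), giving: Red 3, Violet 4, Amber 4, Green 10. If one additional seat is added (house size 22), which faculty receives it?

Amber

Priority for the next seat is population ÷ (current seats + 0.5).
Priorities: Red 58337.143, Violet 48781.333, Amber 58940.000, Green 58930.000.
Highest priority: Amber.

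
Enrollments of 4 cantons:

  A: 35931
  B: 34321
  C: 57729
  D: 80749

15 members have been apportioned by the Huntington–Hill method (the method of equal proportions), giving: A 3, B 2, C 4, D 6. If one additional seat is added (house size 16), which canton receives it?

B

Priority for the next seat is population ÷ (√(s·(s+1))).
Priorities: A 10372.386, B 14011.490, C 12908.597, D 12459.841.
Highest priority: B.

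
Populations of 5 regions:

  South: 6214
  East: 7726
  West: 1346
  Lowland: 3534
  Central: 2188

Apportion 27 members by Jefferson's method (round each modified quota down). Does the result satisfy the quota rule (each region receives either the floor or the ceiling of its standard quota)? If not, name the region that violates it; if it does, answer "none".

none

Standard quotas: South 7.986, East 9.930, West 1.730, Lowland 4.542, Central 2.812.
Jefferson allocation: South 8, East 10, West 1, Lowland 5, Central 3.
Every allocation lies between the lower and upper quota.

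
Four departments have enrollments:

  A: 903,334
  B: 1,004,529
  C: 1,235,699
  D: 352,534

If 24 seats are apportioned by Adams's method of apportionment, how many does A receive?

Standard divisor 3496096/24 ≈ 145670.667; standard quotas: A 6.201, B 6.896, C 8.483, D 2.420.
Rounding up gives 7, 7, 9, 3 = 26 seats, so the divisor must be adjusted.
With modified divisor 160900: modified quotas A 5.614, B 6.243, C 7.680, D 2.191.
Rounding up: A 6, B 7, C 8, D 3 (total 24).
A receives 6.

6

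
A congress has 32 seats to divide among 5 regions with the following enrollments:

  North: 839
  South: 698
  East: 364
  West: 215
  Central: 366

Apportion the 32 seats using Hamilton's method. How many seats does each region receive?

North 11, South 9, East 4, West 3, Central 5

The standard divisor is 2482/32 ≈ 77.562.
Standard quotas: North 10.817, South 8.999, East 4.693, West 2.772, Central 4.719.
Lower quotas: North 10, South 8, East 4, West 2, Central 4 (sum 28, leaving 4 seats).
Remainders in descending order: South 0.999, North 0.817, West 0.772, Central 0.719, East 0.693.
The surplus seats go to South, North, West, Central.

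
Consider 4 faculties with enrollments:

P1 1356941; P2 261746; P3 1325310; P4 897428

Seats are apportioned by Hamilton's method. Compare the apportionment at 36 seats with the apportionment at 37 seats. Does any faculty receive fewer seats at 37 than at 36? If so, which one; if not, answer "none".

P2

At 36 seats: P1 13, P2 3, P3 12, P4 8.
At 37 seats: P1 13, P2 2, P3 13, P4 9.
P2 drops from 3 to 2.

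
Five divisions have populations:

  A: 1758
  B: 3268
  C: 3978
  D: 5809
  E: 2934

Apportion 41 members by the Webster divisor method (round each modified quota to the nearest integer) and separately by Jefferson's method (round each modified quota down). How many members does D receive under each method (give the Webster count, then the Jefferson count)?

Webster: A 4, B 8, C 9, D 13, E 7.
Jefferson: A 4, B 7, C 9, D 14, E 7.
D gets 13 under Webster and 14 under Jefferson.

13 and 14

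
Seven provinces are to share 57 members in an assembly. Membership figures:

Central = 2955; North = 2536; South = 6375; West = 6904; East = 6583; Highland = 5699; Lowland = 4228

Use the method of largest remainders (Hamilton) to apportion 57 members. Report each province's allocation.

Central 5; North 4; South 10; West 11; East 11; Highland 9; Lowland 7

The standard divisor is 35280/57 ≈ 618.947.
Standard quotas: Central 4.7742, North 4.0973, South 10.2997, West 11.1544, East 10.6358, Highland 9.2076, Lowland 6.8310.
Lower quotas: Central 4, North 4, South 10, West 11, East 10, Highland 9, Lowland 6 (sum 54, leaving 3 seats).
Remainders in descending order: Lowland 0.8310, Central 0.7742, East 0.6358, South 0.2997, Highland 0.2076, West 0.1544, North 0.0973.
The surplus seats go to Lowland, Central, East.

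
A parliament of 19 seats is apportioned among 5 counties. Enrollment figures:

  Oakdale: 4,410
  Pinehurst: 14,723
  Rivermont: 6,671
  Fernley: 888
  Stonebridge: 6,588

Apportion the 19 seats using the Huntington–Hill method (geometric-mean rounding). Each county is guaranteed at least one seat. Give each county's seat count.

With divisor 1851: modified quotas Oakdale 2.382, Pinehurst 7.954, Rivermont 3.604, Fernley 0.480, Stonebridge 3.559.
Geometric-mean thresholds: Oakdale √(2·3)=2.449, Pinehurst √(7·8)=7.483, Rivermont √(3·4)=3.464, Fernley (min 1), Stonebridge √(3·4)=3.464.
Each quota rounded against its threshold gives Oakdale 2, Pinehurst 8, Rivermont 4, Fernley 1, Stonebridge 4 (total 19).

Oakdale: 2; Pinehurst: 8; Rivermont: 4; Fernley: 1; Stonebridge: 4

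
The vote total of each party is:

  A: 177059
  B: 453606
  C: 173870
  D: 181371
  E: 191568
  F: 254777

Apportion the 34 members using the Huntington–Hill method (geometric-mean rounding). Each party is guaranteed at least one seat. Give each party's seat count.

With divisor 41696: modified quotas A 4.246, B 10.879, C 4.170, D 4.350, E 4.594, F 6.110.
Geometric-mean thresholds: A √(4·5)=4.472, B √(10·11)=10.488, C √(4·5)=4.472, D √(4·5)=4.472, E √(4·5)=4.472, F √(6·7)=6.481.
Each quota rounded against its threshold gives A 4, B 11, C 4, D 4, E 5, F 6 (total 34).

A 4, B 11, C 4, D 4, E 5, F 6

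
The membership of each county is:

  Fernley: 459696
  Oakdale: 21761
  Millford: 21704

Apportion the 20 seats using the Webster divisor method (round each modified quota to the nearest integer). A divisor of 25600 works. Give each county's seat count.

Fernley 18; Oakdale 1; Millford 1

With modified divisor 25600: modified quotas Fernley 17.957, Oakdale 0.850, Millford 0.848.
Rounding to the nearest integer: Fernley 18, Oakdale 1, Millford 1 (total 20).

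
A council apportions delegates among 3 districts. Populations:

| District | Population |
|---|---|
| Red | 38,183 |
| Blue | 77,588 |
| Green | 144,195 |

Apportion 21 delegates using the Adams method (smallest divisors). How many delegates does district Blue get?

Standard divisor 259966/21 ≈ 12379.333; standard quotas: Red 3.084, Blue 6.268, Green 11.648.
Rounding up gives 4, 7, 12 = 23 seats, so the divisor must be adjusted.
With modified divisor 13000: modified quotas Red 2.937, Blue 5.968, Green 11.092.
Rounding up: Red 3, Blue 6, Green 12 (total 21).
Blue receives 6.

6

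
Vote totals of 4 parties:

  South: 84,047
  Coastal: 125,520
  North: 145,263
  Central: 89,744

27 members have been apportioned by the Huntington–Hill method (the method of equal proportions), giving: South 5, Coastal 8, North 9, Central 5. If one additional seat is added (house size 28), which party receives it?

Central

Priority for the next seat is population ÷ (√(s·(s+1))).
Priorities: South 15344.813, Coastal 14792.674, North 15312.065, Central 16384.938.
Highest priority: Central.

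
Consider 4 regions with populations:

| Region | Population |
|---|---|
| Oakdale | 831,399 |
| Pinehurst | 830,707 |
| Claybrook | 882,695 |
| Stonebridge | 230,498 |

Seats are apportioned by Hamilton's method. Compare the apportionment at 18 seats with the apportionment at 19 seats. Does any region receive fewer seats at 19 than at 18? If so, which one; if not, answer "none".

At 18 seats: Oakdale 5, Pinehurst 5, Claybrook 6, Stonebridge 2.
At 19 seats: Oakdale 6, Pinehurst 6, Claybrook 6, Stonebridge 1.
Stonebridge drops from 2 to 1.

Stonebridge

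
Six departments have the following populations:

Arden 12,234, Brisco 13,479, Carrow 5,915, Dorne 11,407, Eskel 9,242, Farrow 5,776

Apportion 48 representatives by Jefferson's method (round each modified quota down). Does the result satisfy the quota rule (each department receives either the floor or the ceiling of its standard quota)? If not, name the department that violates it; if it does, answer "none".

none

Standard quotas: Arden 10.115, Brisco 11.145, Carrow 4.891, Dorne 9.432, Eskel 7.642, Farrow 4.776.
Jefferson allocation: Arden 10, Brisco 11, Carrow 5, Dorne 9, Eskel 8, Farrow 5.
Every allocation lies between the lower and upper quota.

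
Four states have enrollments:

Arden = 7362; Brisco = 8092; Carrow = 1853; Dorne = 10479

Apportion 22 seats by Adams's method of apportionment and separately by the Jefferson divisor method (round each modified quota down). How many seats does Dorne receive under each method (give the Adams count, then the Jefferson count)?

8 and 9

Adams: Arden 6, Brisco 6, Carrow 2, Dorne 8.
Jefferson: Arden 6, Brisco 6, Carrow 1, Dorne 9.
Dorne gets 8 under Adams and 9 under Jefferson.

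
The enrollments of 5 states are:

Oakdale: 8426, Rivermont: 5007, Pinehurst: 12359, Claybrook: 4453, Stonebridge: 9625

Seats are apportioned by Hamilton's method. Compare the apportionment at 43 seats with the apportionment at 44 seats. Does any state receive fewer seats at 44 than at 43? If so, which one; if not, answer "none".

Rivermont

At 43 seats: Oakdale 9, Rivermont 6, Pinehurst 13, Claybrook 5, Stonebridge 10.
At 44 seats: Oakdale 9, Rivermont 5, Pinehurst 14, Claybrook 5, Stonebridge 11.
Rivermont drops from 6 to 5.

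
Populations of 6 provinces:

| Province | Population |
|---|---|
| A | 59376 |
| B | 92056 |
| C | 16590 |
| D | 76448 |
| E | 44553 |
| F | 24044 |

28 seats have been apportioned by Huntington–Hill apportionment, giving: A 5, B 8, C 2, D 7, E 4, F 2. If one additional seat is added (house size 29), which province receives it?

Priority for the next seat is population ÷ (√(s·(s+1))).
Priorities: A 10840.525, B 10848.904, C 6772.839, D 10215.794, E 9962.354, F 9815.922.
Highest priority: B.

B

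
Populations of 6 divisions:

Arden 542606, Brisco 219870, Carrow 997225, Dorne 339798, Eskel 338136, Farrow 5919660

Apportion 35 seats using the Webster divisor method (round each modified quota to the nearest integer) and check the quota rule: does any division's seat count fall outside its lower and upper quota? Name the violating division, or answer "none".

Standard quotas: Arden 2.272, Brisco 0.921, Carrow 4.176, Dorne 1.423, Eskel 1.416, Farrow 24.791.
Webster allocation: Arden 2, Brisco 1, Carrow 4, Dorne 1, Eskel 1, Farrow 26.
Farrow has quota 24.791 (lower 24, upper 25) but receives 26 — outside the quota interval.

Farrow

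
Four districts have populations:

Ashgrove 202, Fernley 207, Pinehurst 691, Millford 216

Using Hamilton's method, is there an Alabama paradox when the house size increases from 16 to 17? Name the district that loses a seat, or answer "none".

At 16 seats: Ashgrove 2, Fernley 3, Pinehurst 8, Millford 3.
At 17 seats: Ashgrove 2, Fernley 3, Pinehurst 9, Millford 3.
No district's allocation decreased.

none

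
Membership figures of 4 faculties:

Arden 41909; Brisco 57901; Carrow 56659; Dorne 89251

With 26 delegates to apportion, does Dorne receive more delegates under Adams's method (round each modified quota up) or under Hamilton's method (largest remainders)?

Hamilton

Adams: Arden 5, Brisco 6, Carrow 6, Dorne 9.
Hamilton: Arden 4, Brisco 6, Carrow 6, Dorne 10.
Dorne gets 9 under Adams and 10 under Hamilton.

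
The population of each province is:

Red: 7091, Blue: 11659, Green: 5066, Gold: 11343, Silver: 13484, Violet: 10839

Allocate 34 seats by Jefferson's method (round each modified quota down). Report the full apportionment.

Red 4, Blue 7, Green 3, Gold 6, Silver 8, Violet 6

Standard divisor 59482/34 ≈ 1749.471; standard quotas: Red 4.053, Blue 6.664, Green 2.896, Gold 6.484, Silver 7.707, Violet 6.196.
Rounding down gives 4, 6, 2, 6, 7, 6 = 31 seats, so the divisor must be adjusted.
With modified divisor 1640: modified quotas Red 4.324, Blue 7.109, Green 3.089, Gold 6.916, Silver 8.222, Violet 6.609.
Rounding down: Red 4, Blue 7, Green 3, Gold 6, Silver 8, Violet 6 (total 34).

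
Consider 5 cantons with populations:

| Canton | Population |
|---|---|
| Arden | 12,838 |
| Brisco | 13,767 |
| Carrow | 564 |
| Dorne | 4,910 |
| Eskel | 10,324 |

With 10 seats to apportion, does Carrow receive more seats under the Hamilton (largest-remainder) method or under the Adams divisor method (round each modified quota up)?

Hamilton: Arden 3, Brisco 3, Carrow 0, Dorne 1, Eskel 3.
Adams: Arden 3, Brisco 3, Carrow 1, Dorne 1, Eskel 2.
Carrow gets 0 under Hamilton and 1 under Adams.

Adams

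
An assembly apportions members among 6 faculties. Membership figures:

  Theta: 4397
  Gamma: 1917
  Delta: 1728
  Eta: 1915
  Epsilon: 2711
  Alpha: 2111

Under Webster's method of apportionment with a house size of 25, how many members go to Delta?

Standard divisor 14779/25 ≈ 591.16; standard quotas: Theta 7.438, Gamma 3.243, Delta 2.923, Eta 3.239, Epsilon 4.586, Alpha 3.571.
Rounding to the nearest integer gives Theta 7, Gamma 3, Delta 3, Eta 3, Epsilon 5, Alpha 4 — total 25, matching the house size, so no adjustment is needed.
Delta receives 3.

3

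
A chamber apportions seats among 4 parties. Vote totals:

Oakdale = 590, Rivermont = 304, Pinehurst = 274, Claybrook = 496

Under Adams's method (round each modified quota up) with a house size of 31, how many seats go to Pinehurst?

Standard divisor 1664/31 ≈ 53.677; standard quotas: Oakdale 10.992, Rivermont 5.663, Pinehurst 5.105, Claybrook 9.240.
Rounding up gives 11, 6, 6, 10 = 33 seats, so the divisor must be adjusted.
With modified divisor 57: modified quotas Oakdale 10.351, Rivermont 5.333, Pinehurst 4.807, Claybrook 8.702.
Rounding up: Oakdale 11, Rivermont 6, Pinehurst 5, Claybrook 9 (total 31).
Pinehurst receives 5.

5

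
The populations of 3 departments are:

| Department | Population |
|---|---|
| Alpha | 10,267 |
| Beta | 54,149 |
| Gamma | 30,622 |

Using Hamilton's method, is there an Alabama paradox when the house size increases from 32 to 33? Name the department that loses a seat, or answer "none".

Alpha

At 32 seats: Alpha 4, Beta 18, Gamma 10.
At 33 seats: Alpha 3, Beta 19, Gamma 11.
Alpha drops from 4 to 3.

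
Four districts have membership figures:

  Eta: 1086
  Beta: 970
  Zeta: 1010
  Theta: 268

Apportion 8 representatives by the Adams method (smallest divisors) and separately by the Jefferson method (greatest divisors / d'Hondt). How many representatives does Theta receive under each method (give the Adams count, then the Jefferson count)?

1 and 0

Adams: Eta 3, Beta 2, Zeta 2, Theta 1.
Jefferson: Eta 3, Beta 2, Zeta 3, Theta 0.
Theta gets 1 under Adams and 0 under Jefferson.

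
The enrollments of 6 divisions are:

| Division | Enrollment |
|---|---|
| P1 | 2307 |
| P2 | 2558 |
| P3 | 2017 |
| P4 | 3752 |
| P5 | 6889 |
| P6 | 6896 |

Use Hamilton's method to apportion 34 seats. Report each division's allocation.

Total 24419; standard divisor 24419/34 ≈ 718.206.
Standard quotas: P1 3.2122, P2 3.5617, P3 2.8084, P4 5.2241, P5 9.5920, P6 9.6017.
Lower quotas: P1 3, P2 3, P3 2, P4 5, P5 9, P6 9 (sum 31, leaving 3 seats).
Remainders in descending order: P3 0.8084, P6 0.6017, P5 0.5920, P2 0.5617, P4 0.2241, P1 0.2122.
Largest remainders: P3, P6, P5 receive the extra seats.

P1 3; P2 3; P3 3; P4 5; P5 10; P6 10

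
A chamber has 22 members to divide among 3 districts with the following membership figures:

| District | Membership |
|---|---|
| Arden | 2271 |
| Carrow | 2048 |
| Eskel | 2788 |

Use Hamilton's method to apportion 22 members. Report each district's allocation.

The standard divisor is 7107/22 ≈ 323.045.
Standard quotas: Arden 7.030, Carrow 6.340, Eskel 8.630.
Lower quotas: Arden 7, Carrow 6, Eskel 8 (sum 21, leaving 1 seat).
Remainders in descending order: Eskel 0.630, Carrow 0.340, Arden 0.030.
Largest remainder: Eskel receives the extra seat.

Arden=7; Carrow=6; Eskel=9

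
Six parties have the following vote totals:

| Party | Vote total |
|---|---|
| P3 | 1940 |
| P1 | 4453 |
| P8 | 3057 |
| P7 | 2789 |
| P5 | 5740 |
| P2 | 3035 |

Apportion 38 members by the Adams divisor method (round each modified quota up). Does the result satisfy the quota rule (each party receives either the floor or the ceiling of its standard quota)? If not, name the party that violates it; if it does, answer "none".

none

Standard quotas: P3 3.508, P1 8.052, P8 5.528, P7 5.043, P5 10.380, P2 5.488.
Adams allocation: P3 4, P1 8, P8 6, P7 5, P5 10, P2 5.
Every allocation lies between the lower and upper quota.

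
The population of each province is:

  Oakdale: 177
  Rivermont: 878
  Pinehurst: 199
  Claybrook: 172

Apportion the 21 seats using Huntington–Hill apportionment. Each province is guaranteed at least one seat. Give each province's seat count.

Oakdale=3, Rivermont=13, Pinehurst=3, Claybrook=2

With divisor 70.26: modified quotas Oakdale 2.519, Rivermont 12.496, Pinehurst 2.832, Claybrook 2.448.
Geometric-mean thresholds: Oakdale √(2·3)=2.449, Rivermont √(12·13)=12.490, Pinehurst √(2·3)=2.449, Claybrook √(2·3)=2.449.
Each quota rounded against its threshold gives Oakdale 3, Rivermont 13, Pinehurst 3, Claybrook 2 (total 21).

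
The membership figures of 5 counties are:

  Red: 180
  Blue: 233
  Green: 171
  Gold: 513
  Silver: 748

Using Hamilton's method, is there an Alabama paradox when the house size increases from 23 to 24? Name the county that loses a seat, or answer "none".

At 23 seats: Red 2, Blue 3, Green 2, Gold 7, Silver 9.
At 24 seats: Red 2, Blue 3, Green 2, Gold 7, Silver 10.
No county's allocation decreased.

none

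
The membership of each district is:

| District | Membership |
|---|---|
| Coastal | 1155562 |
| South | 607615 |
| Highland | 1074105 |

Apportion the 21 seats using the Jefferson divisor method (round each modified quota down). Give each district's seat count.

Coastal 9, South 4, Highland 8

Standard divisor 2837282/21 ≈ 135108.667; standard quotas: Coastal 8.553, South 4.497, Highland 7.950.
Rounding down gives 8, 4, 7 = 19 seats, so the divisor must be adjusted.
With modified divisor 125000: modified quotas Coastal 9.244, South 4.861, Highland 8.593.
Rounding down: Coastal 9, South 4, Highland 8 (total 21).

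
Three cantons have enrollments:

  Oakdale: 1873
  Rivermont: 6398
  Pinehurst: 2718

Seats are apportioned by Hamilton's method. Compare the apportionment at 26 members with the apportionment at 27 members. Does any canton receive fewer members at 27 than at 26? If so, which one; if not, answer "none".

At 26 seats: Oakdale 5, Rivermont 15, Pinehurst 6.
At 27 seats: Oakdale 4, Rivermont 16, Pinehurst 7.
Oakdale drops from 5 to 4.

Oakdale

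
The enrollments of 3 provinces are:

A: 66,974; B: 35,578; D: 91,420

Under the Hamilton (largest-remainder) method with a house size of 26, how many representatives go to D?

12

Standard divisor: 193972 ÷ 26 ≈ 7460.462.
Standard quotas: A 8.9772, B 4.7689, D 12.2539.
Lower quotas: A 8, B 4, D 12 (sum 24, leaving 2 seats).
Remainders in descending order: A 0.9772, B 0.7689, D 0.2539.
Largest remainders: A, B receive the extra seats.
D receives 12.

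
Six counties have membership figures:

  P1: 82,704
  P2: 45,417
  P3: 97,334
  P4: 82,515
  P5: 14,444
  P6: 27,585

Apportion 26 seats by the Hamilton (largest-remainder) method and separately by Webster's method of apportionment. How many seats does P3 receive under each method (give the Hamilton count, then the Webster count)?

Hamilton: P1 6, P2 4, P3 7, P4 6, P5 1, P6 2.
Webster: P1 6, P2 3, P3 8, P4 6, P5 1, P6 2.
P3 gets 7 under Hamilton and 8 under Webster.

7 and 8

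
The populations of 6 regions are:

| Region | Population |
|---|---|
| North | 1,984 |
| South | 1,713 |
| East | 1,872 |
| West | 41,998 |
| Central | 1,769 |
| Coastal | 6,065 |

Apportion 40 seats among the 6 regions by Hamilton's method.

North 2; South 1; East 1; West 30; Central 1; Coastal 5

Total 55401; standard divisor 55401/40 ≈ 1385.025.
Standard quotas: North 1.4325, South 1.2368, East 1.3516, West 30.3229, Central 1.2772, Coastal 4.3790.
Lower quotas: North 1, South 1, East 1, West 30, Central 1, Coastal 4 (sum 38, leaving 2 seats).
Remainders in descending order: North 0.4325, Coastal 0.3790, East 0.3516, West 0.3229, Central 0.2772, South 0.2368.
The surplus seats go to North, Coastal.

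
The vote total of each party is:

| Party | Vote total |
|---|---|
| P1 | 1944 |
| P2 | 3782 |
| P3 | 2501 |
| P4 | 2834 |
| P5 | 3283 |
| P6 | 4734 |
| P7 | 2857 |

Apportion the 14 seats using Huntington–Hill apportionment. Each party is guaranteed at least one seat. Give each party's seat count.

With divisor 1656: modified quotas P1 1.174, P2 2.284, P3 1.510, P4 1.711, P5 1.982, P6 2.859, P7 1.725.
Geometric-mean thresholds: P1 √(1·2)=1.414, P2 √(2·3)=2.449, P3 √(1·2)=1.414, P4 √(1·2)=1.414, P5 √(1·2)=1.414, P6 √(2·3)=2.449, P7 √(1·2)=1.414.
Each quota rounded against its threshold gives P1 1, P2 2, P3 2, P4 2, P5 2, P6 3, P7 2 (total 14).

P1 1, P2 2, P3 2, P4 2, P5 2, P6 3, P7 2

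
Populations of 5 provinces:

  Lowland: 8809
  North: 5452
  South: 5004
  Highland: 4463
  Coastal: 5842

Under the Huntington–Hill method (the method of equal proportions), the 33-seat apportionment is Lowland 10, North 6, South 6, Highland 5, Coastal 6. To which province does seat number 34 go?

Priority for the next seat is population ÷ (√(s·(s+1))).
Priorities: Lowland 839.905, North 841.262, South 772.134, Highland 814.829, Coastal 901.440.
Highest priority: Coastal.

Coastal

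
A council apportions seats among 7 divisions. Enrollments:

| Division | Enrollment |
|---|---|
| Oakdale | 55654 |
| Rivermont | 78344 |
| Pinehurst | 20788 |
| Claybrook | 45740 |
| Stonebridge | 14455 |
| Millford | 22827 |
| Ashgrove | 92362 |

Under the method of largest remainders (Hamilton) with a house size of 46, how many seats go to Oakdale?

Total 330170; standard divisor 330170/46 ≈ 7177.609.
Standard quotas: Oakdale 7.7538, Rivermont 10.9151, Pinehurst 2.8962, Claybrook 6.3726, Stonebridge 2.0139, Millford 3.1803, Ashgrove 12.8681.
Lower quotas: Oakdale 7, Rivermont 10, Pinehurst 2, Claybrook 6, Stonebridge 2, Millford 3, Ashgrove 12 (sum 42, leaving 4 seats).
Remainders in descending order: Rivermont 0.9151, Pinehurst 0.8962, Ashgrove 0.8681, Oakdale 0.7538, Claybrook 0.3726, Millford 0.1803, Stonebridge 0.0139.
Largest remainders: Rivermont, Pinehurst, Ashgrove, Oakdale receive the extra seats.
Oakdale receives 8.

8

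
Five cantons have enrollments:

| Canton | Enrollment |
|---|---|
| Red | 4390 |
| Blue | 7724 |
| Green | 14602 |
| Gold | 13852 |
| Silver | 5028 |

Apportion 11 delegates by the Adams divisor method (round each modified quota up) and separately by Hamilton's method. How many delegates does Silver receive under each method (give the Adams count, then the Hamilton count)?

2 and 1

Adams: Red 1, Blue 2, Green 3, Gold 3, Silver 2.
Hamilton: Red 1, Blue 2, Green 4, Gold 3, Silver 1.
Silver gets 2 under Adams and 1 under Hamilton.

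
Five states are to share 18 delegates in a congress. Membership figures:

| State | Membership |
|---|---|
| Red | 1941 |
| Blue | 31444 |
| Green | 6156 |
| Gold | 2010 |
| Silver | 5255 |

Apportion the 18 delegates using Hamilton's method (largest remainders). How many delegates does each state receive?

Red 1, Blue 12, Green 2, Gold 1, Silver 2

The standard divisor is 46806/18 ≈ 2600.333.
Standard quotas: Red 0.7464, Blue 12.0923, Green 2.3674, Gold 0.7730, Silver 2.0209.
Lower quotas: Red 0, Blue 12, Green 2, Gold 0, Silver 2 (sum 16, leaving 2 seats).
Remainders in descending order: Gold 0.7730, Red 0.7464, Green 0.3674, Blue 0.0923, Silver 0.0209.
Largest remainders: Gold, Red receive the extra seats.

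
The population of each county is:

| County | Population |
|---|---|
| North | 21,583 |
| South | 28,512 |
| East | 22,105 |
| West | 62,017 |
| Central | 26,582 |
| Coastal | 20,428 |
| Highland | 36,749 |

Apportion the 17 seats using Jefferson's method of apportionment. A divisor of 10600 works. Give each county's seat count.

With modified divisor 10600: modified quotas North 2.036, South 2.690, East 2.085, West 5.851, Central 2.508, Coastal 1.927, Highland 3.467.
Rounding down: North 2, South 2, East 2, West 5, Central 2, Coastal 1, Highland 3 (total 17).

North 2; South 2; East 2; West 5; Central 2; Coastal 1; Highland 3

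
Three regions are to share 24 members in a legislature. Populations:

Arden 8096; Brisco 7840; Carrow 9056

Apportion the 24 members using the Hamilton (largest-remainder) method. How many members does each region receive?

Arden 8, Brisco 7, Carrow 9

The standard divisor is 24992/24 ≈ 1041.333.
Standard quotas: Arden 7.7746, Brisco 7.5288, Carrow 8.6965.
Lower quotas: Arden 7, Brisco 7, Carrow 8 (sum 22, leaving 2 seats).
Remainders in descending order: Arden 0.7746, Carrow 0.6965, Brisco 0.5288.
The surplus seats go to Arden, Carrow.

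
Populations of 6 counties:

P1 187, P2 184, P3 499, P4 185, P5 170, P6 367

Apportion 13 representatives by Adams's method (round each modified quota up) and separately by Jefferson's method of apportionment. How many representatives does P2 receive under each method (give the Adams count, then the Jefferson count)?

2 and 1

Adams: P1 2, P2 2, P3 3, P4 2, P5 1, P6 3.
Jefferson: P1 2, P2 1, P3 5, P4 1, P5 1, P6 3.
P2 gets 2 under Adams and 1 under Jefferson.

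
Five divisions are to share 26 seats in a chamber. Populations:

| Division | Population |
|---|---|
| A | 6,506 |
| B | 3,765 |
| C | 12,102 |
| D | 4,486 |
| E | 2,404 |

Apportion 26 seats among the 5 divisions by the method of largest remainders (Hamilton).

A 6, B 3, C 11, D 4, E 2

Standard divisor: 29263 ÷ 26 ≈ 1125.5.
Standard quotas: A 5.7805, B 3.3452, C 10.7526, D 3.9858, E 2.1359.
Lower quotas: A 5, B 3, C 10, D 3, E 2 (sum 23, leaving 3 seats).
Remainders in descending order: D 0.9858, A 0.7805, C 0.7526, B 0.3452, E 0.1359.
Largest remainders: D, A, C receive the extra seats.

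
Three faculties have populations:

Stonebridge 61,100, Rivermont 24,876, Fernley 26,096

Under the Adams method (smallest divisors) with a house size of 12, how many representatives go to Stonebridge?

Standard divisor 112072/12 ≈ 9339.333; standard quotas: Stonebridge 6.542, Rivermont 2.664, Fernley 2.794.
Rounding up gives 7, 3, 3 = 13 seats, so the divisor must be adjusted.
With modified divisor 11200: modified quotas Stonebridge 5.455, Rivermont 2.221, Fernley 2.330.
Rounding up: Stonebridge 6, Rivermont 3, Fernley 3 (total 12).
Stonebridge receives 6.

6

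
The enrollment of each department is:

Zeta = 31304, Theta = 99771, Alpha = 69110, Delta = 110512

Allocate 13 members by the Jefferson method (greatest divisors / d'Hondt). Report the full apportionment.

Standard divisor 310697/13 ≈ 23899.769; standard quotas: Zeta 1.310, Theta 4.175, Alpha 2.892, Delta 4.624.
Rounding down gives 1, 4, 2, 4 = 11 seats, so the divisor must be adjusted.
With modified divisor 21000: modified quotas Zeta 1.491, Theta 4.751, Alpha 3.291, Delta 5.262.
Rounding down: Zeta 1, Theta 4, Alpha 3, Delta 5 (total 13).

Zeta: 1, Theta: 4, Alpha: 3, Delta: 5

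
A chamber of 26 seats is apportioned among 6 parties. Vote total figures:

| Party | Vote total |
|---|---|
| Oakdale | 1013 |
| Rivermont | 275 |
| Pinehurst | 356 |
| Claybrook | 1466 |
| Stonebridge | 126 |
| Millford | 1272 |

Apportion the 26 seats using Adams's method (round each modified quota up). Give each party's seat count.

Oakdale: 6; Rivermont: 2; Pinehurst: 2; Claybrook: 8; Stonebridge: 1; Millford: 7

Standard divisor 4508/26 ≈ 173.385; standard quotas: Oakdale 5.843, Rivermont 1.586, Pinehurst 2.053, Claybrook 8.455, Stonebridge 0.727, Millford 7.336.
Rounding up gives 6, 2, 3, 9, 1, 8 = 29 seats, so the divisor must be adjusted.
With modified divisor 200: modified quotas Oakdale 5.065, Rivermont 1.375, Pinehurst 1.780, Claybrook 7.330, Stonebridge 0.630, Millford 6.360.
Rounding up: Oakdale 6, Rivermont 2, Pinehurst 2, Claybrook 8, Stonebridge 1, Millford 7 (total 26).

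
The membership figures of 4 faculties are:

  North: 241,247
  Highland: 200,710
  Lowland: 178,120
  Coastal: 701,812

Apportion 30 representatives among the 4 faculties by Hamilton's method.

Total 1321889; standard divisor 1321889/30 ≈ 44062.967.
Standard quotas: North 5.4751, Highland 4.5551, Lowland 4.0424, Coastal 15.9275.
Lower quotas: North 5, Highland 4, Lowland 4, Coastal 15 (sum 28, leaving 2 seats).
Remainders in descending order: Coastal 0.9275, Highland 0.5551, North 0.4751, Lowland 0.0424.
Largest remainders: Coastal, Highland receive the extra seats.

North: 5; Highland: 5; Lowland: 4; Coastal: 16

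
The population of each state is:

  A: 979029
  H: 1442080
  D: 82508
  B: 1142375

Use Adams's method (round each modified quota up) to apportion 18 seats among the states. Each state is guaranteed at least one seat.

A 5, H 7, D 1, B 5

Standard divisor 3645992/18 ≈ 202555.111; standard quotas: A 4.833, H 7.119, D 0.407, B 5.640.
Rounding up gives 5, 8, 1, 6 = 20 seats, so the divisor must be adjusted.
With modified divisor 234400: modified quotas A 4.177, H 6.152, D 0.352, B 4.874.
Rounding up: A 5, H 7, D 1, B 5 (total 18).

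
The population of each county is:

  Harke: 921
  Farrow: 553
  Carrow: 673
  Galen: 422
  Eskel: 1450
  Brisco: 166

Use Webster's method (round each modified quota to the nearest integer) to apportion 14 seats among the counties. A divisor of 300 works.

With modified divisor 300: modified quotas Harke 3.070, Farrow 1.843, Carrow 2.243, Galen 1.407, Eskel 4.833, Brisco 0.553.
Rounding to the nearest integer: Harke 3, Farrow 2, Carrow 2, Galen 1, Eskel 5, Brisco 1 (total 14).

Harke 3, Farrow 2, Carrow 2, Galen 1, Eskel 5, Brisco 1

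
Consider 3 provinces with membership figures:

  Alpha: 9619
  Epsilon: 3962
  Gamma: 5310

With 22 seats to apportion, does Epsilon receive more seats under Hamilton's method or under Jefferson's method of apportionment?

Hamilton

Hamilton: Alpha 11, Epsilon 5, Gamma 6.
Jefferson: Alpha 12, Epsilon 4, Gamma 6.
Epsilon gets 5 under Hamilton and 4 under Jefferson.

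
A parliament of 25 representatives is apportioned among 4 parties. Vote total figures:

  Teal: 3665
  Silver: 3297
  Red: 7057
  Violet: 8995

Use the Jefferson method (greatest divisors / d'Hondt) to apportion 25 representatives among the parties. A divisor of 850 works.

With modified divisor 850: modified quotas Teal 4.312, Silver 3.879, Red 8.302, Violet 10.582.
Rounding down: Teal 4, Silver 3, Red 8, Violet 10 (total 25).

Teal: 4, Silver: 3, Red: 8, Violet: 10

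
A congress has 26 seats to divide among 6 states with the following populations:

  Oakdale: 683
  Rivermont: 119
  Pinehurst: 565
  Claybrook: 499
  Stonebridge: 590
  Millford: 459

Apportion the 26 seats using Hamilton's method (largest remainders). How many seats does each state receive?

Oakdale: 6, Rivermont: 1, Pinehurst: 5, Claybrook: 5, Stonebridge: 5, Millford: 4

Standard divisor: 2915 ÷ 26 ≈ 112.115.
Standard quotas: Oakdale 6.092, Rivermont 1.061, Pinehurst 5.039, Claybrook 4.451, Stonebridge 5.262, Millford 4.094.
Lower quotas: Oakdale 6, Rivermont 1, Pinehurst 5, Claybrook 4, Stonebridge 5, Millford 4 (sum 25, leaving 1 seat).
Remainders in descending order: Claybrook 0.451, Stonebridge 0.262, Millford 0.094, Oakdale 0.092, Rivermont 0.061, Pinehurst 0.039.
Largest remainder: Claybrook receives the extra seat.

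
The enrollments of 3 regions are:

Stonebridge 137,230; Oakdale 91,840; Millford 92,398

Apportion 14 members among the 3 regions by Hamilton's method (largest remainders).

Total 321468; standard divisor 321468/14 = 22962.
Standard quotas: Stonebridge 5.9764, Oakdale 3.9997, Millford 4.0240.
Lower quotas: Stonebridge 5, Oakdale 3, Millford 4 (sum 12, leaving 2 seats).
Remainders in descending order: Oakdale 0.9997, Stonebridge 0.9764, Millford 0.0240.
The surplus seats go to Oakdale, Stonebridge.

Stonebridge 6, Oakdale 4, Millford 4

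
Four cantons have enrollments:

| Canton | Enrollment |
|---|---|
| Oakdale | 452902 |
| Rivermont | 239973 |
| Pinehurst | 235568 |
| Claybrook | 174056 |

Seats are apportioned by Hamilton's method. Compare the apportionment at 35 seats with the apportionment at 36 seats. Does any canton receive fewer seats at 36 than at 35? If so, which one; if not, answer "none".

At 35 seats: Oakdale 14, Rivermont 8, Pinehurst 7, Claybrook 6.
At 36 seats: Oakdale 15, Rivermont 8, Pinehurst 8, Claybrook 5.
Claybrook drops from 6 to 5.

Claybrook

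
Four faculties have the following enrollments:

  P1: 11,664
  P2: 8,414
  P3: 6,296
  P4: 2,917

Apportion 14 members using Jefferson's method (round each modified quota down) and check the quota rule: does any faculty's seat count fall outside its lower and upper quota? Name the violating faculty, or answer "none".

none

Standard quotas: P1 5.575, P2 4.022, P3 3.009, P4 1.394.
Jefferson allocation: P1 6, P2 4, P3 3, P4 1.
Every allocation lies between the lower and upper quota.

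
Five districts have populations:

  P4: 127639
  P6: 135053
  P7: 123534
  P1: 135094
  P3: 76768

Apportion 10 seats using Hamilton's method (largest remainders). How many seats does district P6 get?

Total 598088; standard divisor 598088/10 ≈ 59808.8.
Standard quotas: P4 2.1341, P6 2.2581, P7 2.0655, P1 2.2588, P3 1.2836.
Lower quotas: P4 2, P6 2, P7 2, P1 2, P3 1 (sum 9, leaving 1 seat).
Remainders in descending order: P3 0.2836, P1 0.2588, P6 0.2581, P4 0.1341, P7 0.0655.
The surplus seat goes to P3.
P6 receives 2.

2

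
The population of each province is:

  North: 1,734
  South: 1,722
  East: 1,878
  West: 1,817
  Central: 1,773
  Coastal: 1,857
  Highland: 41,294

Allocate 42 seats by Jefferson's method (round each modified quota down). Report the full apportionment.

North 1, South 1, East 1, West 1, Central 1, Coastal 1, Highland 36

Standard divisor 52075/42 ≈ 1239.881; standard quotas: North 1.399, South 1.389, East 1.515, West 1.465, Central 1.430, Coastal 1.498, Highland 33.305.
Rounding down gives 1, 1, 1, 1, 1, 1, 33 = 39 seats, so the divisor must be adjusted.
With modified divisor 1130: modified quotas North 1.535, South 1.524, East 1.662, West 1.608, Central 1.569, Coastal 1.643, Highland 36.543.
Rounding down: North 1, South 1, East 1, West 1, Central 1, Coastal 1, Highland 36 (total 42).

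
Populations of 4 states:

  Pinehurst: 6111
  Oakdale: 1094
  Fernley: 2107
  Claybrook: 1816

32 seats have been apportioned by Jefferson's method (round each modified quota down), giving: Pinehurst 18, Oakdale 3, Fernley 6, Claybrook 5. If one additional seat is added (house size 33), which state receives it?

Pinehurst

Priority for the next seat is population ÷ (current seats + 1).
Priorities: Pinehurst 321.632, Oakdale 273.500, Fernley 301.000, Claybrook 302.667.
Highest priority: Pinehurst.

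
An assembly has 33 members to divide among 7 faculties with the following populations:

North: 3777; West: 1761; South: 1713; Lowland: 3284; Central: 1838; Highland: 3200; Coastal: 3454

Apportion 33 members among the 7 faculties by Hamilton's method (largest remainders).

Total 19027; standard divisor 19027/33 ≈ 576.576.
Standard quotas: North 6.551, West 3.054, South 2.971, Lowland 5.696, Central 3.188, Highland 5.550, Coastal 5.991.
Lower quotas: North 6, West 3, South 2, Lowland 5, Central 3, Highland 5, Coastal 5 (sum 29, leaving 4 seats).
Remainders in descending order: Coastal 0.991, South 0.971, Lowland 0.696, North 0.551, Highland 0.550, Central 0.188, West 0.054.
The surplus seats go to Coastal, South, Lowland, North.

North: 7, West: 3, South: 3, Lowland: 6, Central: 3, Highland: 5, Coastal: 6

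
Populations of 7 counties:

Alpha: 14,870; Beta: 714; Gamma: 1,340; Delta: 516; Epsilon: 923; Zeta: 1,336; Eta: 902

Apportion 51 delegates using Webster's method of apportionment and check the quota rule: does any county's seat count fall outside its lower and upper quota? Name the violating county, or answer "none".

Standard quotas: Alpha 36.812, Beta 1.768, Gamma 3.317, Delta 1.277, Epsilon 2.285, Zeta 3.307, Eta 2.233.
Webster allocation: Alpha 38, Beta 2, Gamma 3, Delta 1, Epsilon 2, Zeta 3, Eta 2.
Alpha has quota 36.812 (lower 36, upper 37) but receives 38 — outside the quota interval.

Alpha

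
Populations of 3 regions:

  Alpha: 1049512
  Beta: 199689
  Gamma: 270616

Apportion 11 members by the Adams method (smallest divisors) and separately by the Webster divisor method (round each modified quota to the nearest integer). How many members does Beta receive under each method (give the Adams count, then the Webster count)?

Adams: Alpha 7, Beta 2, Gamma 2.
Webster: Alpha 8, Beta 1, Gamma 2.
Beta gets 2 under Adams and 1 under Webster.

2 and 1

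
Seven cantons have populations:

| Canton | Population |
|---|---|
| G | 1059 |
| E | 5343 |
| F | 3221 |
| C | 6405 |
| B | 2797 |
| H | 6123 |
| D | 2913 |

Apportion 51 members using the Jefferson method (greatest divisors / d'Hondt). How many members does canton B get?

Standard divisor 27861/51 ≈ 546.294; standard quotas: G 1.939, E 9.780, F 5.896, C 11.724, B 5.120, H 11.208, D 5.332.
Rounding down gives 1, 9, 5, 11, 5, 11, 5 = 47 seats, so the divisor must be adjusted.
With modified divisor 520: modified quotas G 2.037, E 10.275, F 6.194, C 12.317, B 5.379, H 11.775, D 5.602.
Rounding down: G 2, E 10, F 6, C 12, B 5, H 11, D 5 (total 51).
B receives 5.

5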